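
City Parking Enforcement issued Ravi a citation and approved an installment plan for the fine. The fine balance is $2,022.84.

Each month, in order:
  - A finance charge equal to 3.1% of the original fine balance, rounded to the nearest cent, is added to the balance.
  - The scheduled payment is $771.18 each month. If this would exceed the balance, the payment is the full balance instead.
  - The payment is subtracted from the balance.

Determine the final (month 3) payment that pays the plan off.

$668.61

Month 1: opening $2,022.84; interest $62.71 → $2,085.55; payment $771.18; balance $1,314.37
Month 2: opening $1,314.37; interest $62.71 → $1,377.08; payment $771.18; balance $605.90
Month 3: opening $605.90; interest $62.71 → $668.61; payment $668.61; balance $0.00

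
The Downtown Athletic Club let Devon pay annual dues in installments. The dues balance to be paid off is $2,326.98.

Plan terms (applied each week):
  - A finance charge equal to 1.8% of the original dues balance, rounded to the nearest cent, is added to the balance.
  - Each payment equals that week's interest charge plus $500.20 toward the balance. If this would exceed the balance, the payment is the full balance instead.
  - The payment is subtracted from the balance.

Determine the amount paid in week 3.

$542.09

# | Opening | Interest | Payment | End bal
1 | $2,326.98 | $41.89 | $542.09 | $1,826.78
2 | $1,826.78 | $41.89 | $542.09 | $1,326.58
3 | $1,326.58 | $41.89 | $542.09 | $826.38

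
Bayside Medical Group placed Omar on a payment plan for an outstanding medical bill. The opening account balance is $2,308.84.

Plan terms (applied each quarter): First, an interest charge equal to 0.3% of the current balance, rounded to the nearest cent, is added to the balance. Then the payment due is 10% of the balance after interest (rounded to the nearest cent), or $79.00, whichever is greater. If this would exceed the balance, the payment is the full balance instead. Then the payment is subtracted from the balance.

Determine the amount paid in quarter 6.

$138.81

# | Opening | Interest | Payment | End bal
1 | $2,308.84 | $6.93 | $231.58 | $2,084.19
2 | $2,084.19 | $6.25 | $209.04 | $1,881.40
3 | $1,881.40 | $5.64 | $188.70 | $1,698.34
4 | $1,698.34 | $5.10 | $170.34 | $1,533.10
5 | $1,533.10 | $4.60 | $153.77 | $1,383.93
6 | $1,383.93 | $4.15 | $138.81 | $1,249.27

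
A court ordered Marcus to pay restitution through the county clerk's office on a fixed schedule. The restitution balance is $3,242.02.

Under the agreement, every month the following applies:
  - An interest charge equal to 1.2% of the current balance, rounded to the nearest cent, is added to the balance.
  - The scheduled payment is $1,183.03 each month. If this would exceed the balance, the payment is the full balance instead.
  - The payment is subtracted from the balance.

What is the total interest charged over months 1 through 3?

Month 1: opening $3,242.02; interest $38.90 → $3,280.92; payment $1,183.03; balance $2,097.89
Month 2: opening $2,097.89; interest $25.17 → $2,123.06; payment $1,183.03; balance $940.03
Month 3: opening $940.03; interest $11.28 → $951.31; payment $951.31; balance $0.00
Total interest: $38.90 + $25.17 + $11.28 = $75.35

$75.35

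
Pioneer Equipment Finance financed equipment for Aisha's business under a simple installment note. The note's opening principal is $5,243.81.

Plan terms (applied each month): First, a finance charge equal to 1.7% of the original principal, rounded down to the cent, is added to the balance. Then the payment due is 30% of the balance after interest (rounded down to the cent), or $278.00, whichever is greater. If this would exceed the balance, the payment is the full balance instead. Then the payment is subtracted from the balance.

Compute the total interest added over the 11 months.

Month 1: opening $5,243.81; interest $89.14 → $5,332.95; payment $1,599.88; balance $3,733.07
Month 2: opening $3,733.07; interest $89.14 → $3,822.21; payment $1,146.66; balance $2,675.55
Month 3: opening $2,675.55; interest $89.14 → $2,764.69; payment $829.40; balance $1,935.29
Month 4: opening $1,935.29; interest $89.14 → $2,024.43; payment $607.32; balance $1,417.11
Month 5: opening $1,417.11; interest $89.14 → $1,506.25; payment $451.87; balance $1,054.38
Month 6: opening $1,054.38; interest $89.14 → $1,143.52; payment $343.05; balance $800.47
Month 7: opening $800.47; interest $89.14 → $889.61; payment $278.00; balance $611.61
Month 8: opening $611.61; interest $89.14 → $700.75; payment $278.00; balance $422.75
Month 9: opening $422.75; interest $89.14 → $511.89; payment $278.00; balance $233.89
Month 10: opening $233.89; interest $89.14 → $323.03; payment $278.00; balance $45.03
Month 11: opening $45.03; interest $89.14 → $134.17; payment $134.17; balance $0.00
Total interest: $89.14 + $89.14 + $89.14 + $89.14 + $89.14 + $89.14 + $89.14 + $89.14 + $89.14 + $89.14 + $89.14 = $980.54

$980.54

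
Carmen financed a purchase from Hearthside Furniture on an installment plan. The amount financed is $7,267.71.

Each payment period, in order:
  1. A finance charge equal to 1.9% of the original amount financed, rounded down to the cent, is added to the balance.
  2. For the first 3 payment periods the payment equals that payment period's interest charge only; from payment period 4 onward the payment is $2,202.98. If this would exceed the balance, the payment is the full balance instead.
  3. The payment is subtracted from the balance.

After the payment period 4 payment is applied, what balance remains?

$5,202.81

Payment period 1: opening $7,267.71; interest $138.08 → $7,405.79; payment $138.08; balance $7,267.71
Payment period 2: opening $7,267.71; interest $138.08 → $7,405.79; payment $138.08; balance $7,267.71
Payment period 3: opening $7,267.71; interest $138.08 → $7,405.79; payment $138.08; balance $7,267.71
Payment period 4: opening $7,267.71; interest $138.08 → $7,405.79; payment $2,202.98; balance $5,202.81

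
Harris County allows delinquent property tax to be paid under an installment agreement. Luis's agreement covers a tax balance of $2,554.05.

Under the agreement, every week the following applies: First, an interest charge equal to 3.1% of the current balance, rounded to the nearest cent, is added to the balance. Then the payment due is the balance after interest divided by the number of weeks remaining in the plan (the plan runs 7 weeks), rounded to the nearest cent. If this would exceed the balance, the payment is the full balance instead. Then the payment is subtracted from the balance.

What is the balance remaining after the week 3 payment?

$1,599.43

# | Opening | Interest | Payment | End bal
1 | $2,554.05 | $79.18 | $376.18 | $2,257.05
2 | $2,257.05 | $69.97 | $387.84 | $1,939.18
3 | $1,939.18 | $60.11 | $399.86 | $1,599.43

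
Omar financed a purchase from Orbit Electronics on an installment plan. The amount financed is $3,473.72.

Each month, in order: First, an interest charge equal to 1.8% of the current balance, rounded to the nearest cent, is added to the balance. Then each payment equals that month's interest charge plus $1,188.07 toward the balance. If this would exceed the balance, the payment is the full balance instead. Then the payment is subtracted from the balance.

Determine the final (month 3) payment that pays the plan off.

$1,117.34

Month 1: $3,473.72 +$62.53 interest = $3,536.25; pay $1,250.60 → $2,285.65
Month 2: $2,285.65 +$41.14 interest = $2,326.79; pay $1,229.21 → $1,097.58
Month 3: $1,097.58 +$19.76 interest = $1,117.34; pay $1,117.34 → $0.00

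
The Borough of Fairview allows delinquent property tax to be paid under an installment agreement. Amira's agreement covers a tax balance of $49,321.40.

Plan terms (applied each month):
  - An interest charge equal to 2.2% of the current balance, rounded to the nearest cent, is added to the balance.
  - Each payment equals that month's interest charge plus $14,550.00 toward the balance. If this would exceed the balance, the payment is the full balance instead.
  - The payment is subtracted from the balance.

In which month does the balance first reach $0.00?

4

Month 1: $49,321.40 +$1,085.07 interest = $50,406.47; pay $15,635.07 → $34,771.40
Month 2: $34,771.40 +$764.97 interest = $35,536.37; pay $15,314.97 → $20,221.40
Month 3: $20,221.40 +$444.87 interest = $20,666.27; pay $14,994.87 → $5,671.40
Month 4: $5,671.40 +$124.77 interest = $5,796.17; pay $5,796.17 → $0.00
Balance reaches $0.00 in month 4.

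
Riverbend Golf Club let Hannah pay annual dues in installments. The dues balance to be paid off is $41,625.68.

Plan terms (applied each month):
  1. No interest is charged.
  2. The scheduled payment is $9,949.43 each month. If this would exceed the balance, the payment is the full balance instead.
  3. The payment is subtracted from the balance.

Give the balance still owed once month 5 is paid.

# | Opening | Payment | End bal
1 | $41,625.68 | $9,949.43 | $31,676.25
2 | $31,676.25 | $9,949.43 | $21,726.82
3 | $21,726.82 | $9,949.43 | $11,777.39
4 | $11,777.39 | $9,949.43 | $1,827.96
5 | $1,827.96 | $1,827.96 | $0.00

$0.00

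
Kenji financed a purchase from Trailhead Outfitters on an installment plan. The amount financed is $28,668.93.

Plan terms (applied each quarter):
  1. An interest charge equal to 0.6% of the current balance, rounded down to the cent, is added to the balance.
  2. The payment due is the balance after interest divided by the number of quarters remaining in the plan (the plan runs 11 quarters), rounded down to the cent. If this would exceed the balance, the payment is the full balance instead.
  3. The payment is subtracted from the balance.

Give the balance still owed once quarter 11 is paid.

Quarter 1: $28,668.93 +$172.01 interest = $28,840.94; pay $2,621.90 → $26,219.04
Quarter 2: $26,219.04 +$157.31 interest = $26,376.35; pay $2,637.63 → $23,738.72
Quarter 3: $23,738.72 +$142.43 interest = $23,881.15; pay $2,653.46 → $21,227.69
Quarter 4: $21,227.69 +$127.36 interest = $21,355.05; pay $2,669.38 → $18,685.67
Quarter 5: $18,685.67 +$112.11 interest = $18,797.78; pay $2,685.39 → $16,112.39
Quarter 6: $16,112.39 +$96.67 interest = $16,209.06; pay $2,701.51 → $13,507.55
Quarter 7: $13,507.55 +$81.04 interest = $13,588.59; pay $2,717.71 → $10,870.88
Quarter 8: $10,870.88 +$65.22 interest = $10,936.10; pay $2,734.02 → $8,202.08
Quarter 9: $8,202.08 +$49.21 interest = $8,251.29; pay $2,750.43 → $5,500.86
Quarter 10: $5,500.86 +$33.00 interest = $5,533.86; pay $2,766.93 → $2,766.93
Quarter 11: $2,766.93 +$16.60 interest = $2,783.53; pay $2,783.53 → $0.00

$0.00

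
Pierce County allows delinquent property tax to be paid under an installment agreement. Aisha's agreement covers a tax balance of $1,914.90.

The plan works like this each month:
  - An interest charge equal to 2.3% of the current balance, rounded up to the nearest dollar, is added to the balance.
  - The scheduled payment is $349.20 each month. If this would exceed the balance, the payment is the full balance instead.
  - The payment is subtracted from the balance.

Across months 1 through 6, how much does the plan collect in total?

$2,074.90

# | Opening | Interest | Payment | End bal
1 | $1,914.90 | $45.00 | $349.20 | $1,610.70
2 | $1,610.70 | $38.00 | $349.20 | $1,299.50
3 | $1,299.50 | $30.00 | $349.20 | $980.30
4 | $980.30 | $23.00 | $349.20 | $654.10
5 | $654.10 | $16.00 | $349.20 | $320.90
6 | $320.90 | $8.00 | $328.90 | $0.00
Total paid: $2,074.90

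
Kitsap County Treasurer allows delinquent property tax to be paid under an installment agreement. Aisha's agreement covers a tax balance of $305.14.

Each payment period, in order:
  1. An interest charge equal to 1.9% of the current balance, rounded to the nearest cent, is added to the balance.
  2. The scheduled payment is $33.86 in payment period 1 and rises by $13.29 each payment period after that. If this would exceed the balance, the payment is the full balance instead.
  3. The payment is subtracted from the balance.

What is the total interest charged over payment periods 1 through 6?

$21.47

Payment period 1: $305.14 +$5.80 interest = $310.94; pay $33.86 → $277.08
Payment period 2: $277.08 +$5.26 interest = $282.34; pay $47.15 → $235.19
Payment period 3: $235.19 +$4.47 interest = $239.66; pay $60.44 → $179.22
Payment period 4: $179.22 +$3.41 interest = $182.63; pay $73.73 → $108.90
Payment period 5: $108.90 +$2.07 interest = $110.97; pay $87.02 → $23.95
Payment period 6: $23.95 +$0.46 interest = $24.41; pay $24.41 → $0.00
Total interest: $5.80 + $5.26 + $4.47 + $3.41 + $2.07 + $0.46 = $21.47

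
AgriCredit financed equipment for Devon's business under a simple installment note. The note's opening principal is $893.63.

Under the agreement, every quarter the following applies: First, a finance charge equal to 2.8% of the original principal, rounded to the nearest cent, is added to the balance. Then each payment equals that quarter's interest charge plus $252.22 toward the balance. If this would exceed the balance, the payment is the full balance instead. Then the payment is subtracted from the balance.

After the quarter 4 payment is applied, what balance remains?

Quarter 1: opening $893.63; interest $25.02 → $918.65; payment $277.24; balance $641.41
Quarter 2: opening $641.41; interest $25.02 → $666.43; payment $277.24; balance $389.19
Quarter 3: opening $389.19; interest $25.02 → $414.21; payment $277.24; balance $136.97
Quarter 4: opening $136.97; interest $25.02 → $161.99; payment $161.99; balance $0.00

$0.00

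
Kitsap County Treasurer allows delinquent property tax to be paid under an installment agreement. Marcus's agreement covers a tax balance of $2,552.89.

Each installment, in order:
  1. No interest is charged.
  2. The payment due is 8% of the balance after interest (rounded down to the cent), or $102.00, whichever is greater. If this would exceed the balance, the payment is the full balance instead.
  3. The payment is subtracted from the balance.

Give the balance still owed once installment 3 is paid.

$1,987.91

Installment 1: $2,552.89 − $204.23 → $2,348.66
Installment 2: $2,348.66 − $187.89 → $2,160.77
Installment 3: $2,160.77 − $172.86 → $1,987.91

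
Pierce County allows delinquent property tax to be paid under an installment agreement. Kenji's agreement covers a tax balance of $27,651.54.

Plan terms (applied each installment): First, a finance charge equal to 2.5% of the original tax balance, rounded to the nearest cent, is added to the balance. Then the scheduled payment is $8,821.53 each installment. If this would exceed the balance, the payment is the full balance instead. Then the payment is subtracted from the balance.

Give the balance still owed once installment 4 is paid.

Installment 1: $27,651.54 +$691.29 interest = $28,342.83; pay $8,821.53 → $19,521.30
Installment 2: $19,521.30 +$691.29 interest = $20,212.59; pay $8,821.53 → $11,391.06
Installment 3: $11,391.06 +$691.29 interest = $12,082.35; pay $8,821.53 → $3,260.82
Installment 4: $3,260.82 +$691.29 interest = $3,952.11; pay $3,952.11 → $0.00

$0.00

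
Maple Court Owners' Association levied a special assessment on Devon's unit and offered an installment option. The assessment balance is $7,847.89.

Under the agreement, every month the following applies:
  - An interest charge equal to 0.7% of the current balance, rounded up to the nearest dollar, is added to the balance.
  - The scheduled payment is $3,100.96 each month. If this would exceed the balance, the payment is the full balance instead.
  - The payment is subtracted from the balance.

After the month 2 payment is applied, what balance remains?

$1,734.97

# | Opening | Interest | Payment | End bal
1 | $7,847.89 | $55.00 | $3,100.96 | $4,801.93
2 | $4,801.93 | $34.00 | $3,100.96 | $1,734.97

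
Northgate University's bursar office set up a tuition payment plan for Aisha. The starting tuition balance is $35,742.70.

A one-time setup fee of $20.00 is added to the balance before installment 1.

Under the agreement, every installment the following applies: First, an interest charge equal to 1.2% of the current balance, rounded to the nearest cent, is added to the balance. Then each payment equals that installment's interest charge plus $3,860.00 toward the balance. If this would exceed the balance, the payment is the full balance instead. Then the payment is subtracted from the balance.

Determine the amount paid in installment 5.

$4,103.87

Installment 1: opening $35,762.70; interest $429.15 → $36,191.85; payment $4,289.15; balance $31,902.70
Installment 2: opening $31,902.70; interest $382.83 → $32,285.53; payment $4,242.83; balance $28,042.70
Installment 3: opening $28,042.70; interest $336.51 → $28,379.21; payment $4,196.51; balance $24,182.70
Installment 4: opening $24,182.70; interest $290.19 → $24,472.89; payment $4,150.19; balance $20,322.70
Installment 5: opening $20,322.70; interest $243.87 → $20,566.57; payment $4,103.87; balance $16,462.70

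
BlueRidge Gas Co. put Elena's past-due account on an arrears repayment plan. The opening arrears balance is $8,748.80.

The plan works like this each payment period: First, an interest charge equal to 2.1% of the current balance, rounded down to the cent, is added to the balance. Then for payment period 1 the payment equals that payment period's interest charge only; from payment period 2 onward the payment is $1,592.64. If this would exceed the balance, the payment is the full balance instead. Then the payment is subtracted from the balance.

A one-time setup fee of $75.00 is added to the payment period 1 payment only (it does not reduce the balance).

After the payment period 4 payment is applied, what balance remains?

# | Opening | Interest | Payment | Fee | End bal
1 | $8,748.80 | $183.72 | $183.72 | $75.00 | $8,748.80
2 | $8,748.80 | $183.72 | $1,592.64 | — | $7,339.88
3 | $7,339.88 | $154.13 | $1,592.64 | — | $5,901.37
4 | $5,901.37 | $123.92 | $1,592.64 | — | $4,432.65

$4,432.65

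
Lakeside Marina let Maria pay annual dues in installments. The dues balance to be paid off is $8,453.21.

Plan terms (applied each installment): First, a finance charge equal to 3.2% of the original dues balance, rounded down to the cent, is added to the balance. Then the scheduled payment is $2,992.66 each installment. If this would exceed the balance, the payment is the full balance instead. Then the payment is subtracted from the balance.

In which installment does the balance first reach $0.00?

Installment 1: $8,453.21 +$270.50 interest = $8,723.71; pay $2,992.66 → $5,731.05
Installment 2: $5,731.05 +$270.50 interest = $6,001.55; pay $2,992.66 → $3,008.89
Installment 3: $3,008.89 +$270.50 interest = $3,279.39; pay $2,992.66 → $286.73
Installment 4: $286.73 +$270.50 interest = $557.23; pay $557.23 → $0.00
Balance reaches $0.00 in installment 4.

4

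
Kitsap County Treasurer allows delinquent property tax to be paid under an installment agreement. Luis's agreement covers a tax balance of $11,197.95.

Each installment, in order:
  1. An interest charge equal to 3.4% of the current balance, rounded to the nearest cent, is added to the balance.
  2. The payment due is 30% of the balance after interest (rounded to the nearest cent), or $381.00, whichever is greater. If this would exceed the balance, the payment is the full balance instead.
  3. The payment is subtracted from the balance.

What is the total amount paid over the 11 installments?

Installment 1: $11,197.95 +$380.73 interest = $11,578.68; pay $3,473.60 → $8,105.08
Installment 2: $8,105.08 +$275.57 interest = $8,380.65; pay $2,514.20 → $5,866.45
Installment 3: $5,866.45 +$199.46 interest = $6,065.91; pay $1,819.77 → $4,246.14
Installment 4: $4,246.14 +$144.37 interest = $4,390.51; pay $1,317.15 → $3,073.36
Installment 5: $3,073.36 +$104.49 interest = $3,177.85; pay $953.36 → $2,224.49
Installment 6: $2,224.49 +$75.63 interest = $2,300.12; pay $690.04 → $1,610.08
Installment 7: $1,610.08 +$54.74 interest = $1,664.82; pay $499.45 → $1,165.37
Installment 8: $1,165.37 +$39.62 interest = $1,204.99; pay $381.00 → $823.99
Installment 9: $823.99 +$28.02 interest = $852.01; pay $381.00 → $471.01
Installment 10: $471.01 +$16.01 interest = $487.02; pay $381.00 → $106.02
Installment 11: $106.02 +$3.60 interest = $109.62; pay $109.62 → $0.00
Total paid: $12,520.19

$12,520.19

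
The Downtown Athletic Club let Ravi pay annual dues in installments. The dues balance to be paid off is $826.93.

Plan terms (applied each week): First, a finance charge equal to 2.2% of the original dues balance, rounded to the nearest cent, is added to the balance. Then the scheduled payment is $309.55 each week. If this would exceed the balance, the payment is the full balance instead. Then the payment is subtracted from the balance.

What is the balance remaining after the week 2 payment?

$244.21

Week 1: $826.93 +$18.19 interest = $845.12; pay $309.55 → $535.57
Week 2: $535.57 +$18.19 interest = $553.76; pay $309.55 → $244.21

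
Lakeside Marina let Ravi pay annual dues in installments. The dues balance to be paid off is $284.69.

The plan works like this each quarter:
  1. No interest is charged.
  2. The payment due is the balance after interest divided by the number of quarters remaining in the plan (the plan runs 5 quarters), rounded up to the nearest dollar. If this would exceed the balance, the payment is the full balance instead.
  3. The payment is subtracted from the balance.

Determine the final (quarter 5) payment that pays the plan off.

$56.69

Quarter 1: opening $284.69; payment $57.00; balance $227.69
Quarter 2: opening $227.69; payment $57.00; balance $170.69
Quarter 3: opening $170.69; payment $57.00; balance $113.69
Quarter 4: opening $113.69; payment $57.00; balance $56.69
Quarter 5: opening $56.69; payment $56.69; balance $0.00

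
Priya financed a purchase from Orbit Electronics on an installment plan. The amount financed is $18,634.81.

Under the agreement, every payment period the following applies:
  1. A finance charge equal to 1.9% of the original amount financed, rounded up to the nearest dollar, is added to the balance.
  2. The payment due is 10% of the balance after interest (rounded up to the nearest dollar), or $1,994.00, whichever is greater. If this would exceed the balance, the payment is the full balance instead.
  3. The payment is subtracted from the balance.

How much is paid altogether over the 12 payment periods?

$22,894.81

Payment period 1: $18,634.81 +$355.00 interest = $18,989.81; pay $1,994.00 → $16,995.81
Payment period 2: $16,995.81 +$355.00 interest = $17,350.81; pay $1,994.00 → $15,356.81
Payment period 3: $15,356.81 +$355.00 interest = $15,711.81; pay $1,994.00 → $13,717.81
Payment period 4: $13,717.81 +$355.00 interest = $14,072.81; pay $1,994.00 → $12,078.81
Payment period 5: $12,078.81 +$355.00 interest = $12,433.81; pay $1,994.00 → $10,439.81
Payment period 6: $10,439.81 +$355.00 interest = $10,794.81; pay $1,994.00 → $8,800.81
Payment period 7: $8,800.81 +$355.00 interest = $9,155.81; pay $1,994.00 → $7,161.81
Payment period 8: $7,161.81 +$355.00 interest = $7,516.81; pay $1,994.00 → $5,522.81
Payment period 9: $5,522.81 +$355.00 interest = $5,877.81; pay $1,994.00 → $3,883.81
Payment period 10: $3,883.81 +$355.00 interest = $4,238.81; pay $1,994.00 → $2,244.81
Payment period 11: $2,244.81 +$355.00 interest = $2,599.81; pay $1,994.00 → $605.81
Payment period 12: $605.81 +$355.00 interest = $960.81; pay $960.81 → $0.00
Total paid: $22,894.81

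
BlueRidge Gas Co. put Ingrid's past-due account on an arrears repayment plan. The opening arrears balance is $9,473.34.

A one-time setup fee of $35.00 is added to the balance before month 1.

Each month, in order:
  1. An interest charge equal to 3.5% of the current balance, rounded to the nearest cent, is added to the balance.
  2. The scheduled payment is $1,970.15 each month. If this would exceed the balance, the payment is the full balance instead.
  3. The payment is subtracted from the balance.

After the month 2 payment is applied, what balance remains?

$6,176.31

Month 1: $9,508.34 +$332.79 interest = $9,841.13; pay $1,970.15 → $7,870.98
Month 2: $7,870.98 +$275.48 interest = $8,146.46; pay $1,970.15 → $6,176.31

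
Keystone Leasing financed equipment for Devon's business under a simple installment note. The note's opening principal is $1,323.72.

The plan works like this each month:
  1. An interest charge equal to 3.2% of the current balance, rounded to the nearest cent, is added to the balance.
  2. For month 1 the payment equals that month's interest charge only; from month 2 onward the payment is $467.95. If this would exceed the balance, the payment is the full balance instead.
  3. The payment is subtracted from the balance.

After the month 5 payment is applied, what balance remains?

$0.00

# | Opening | Interest | Payment | End bal
1 | $1,323.72 | $42.36 | $42.36 | $1,323.72
2 | $1,323.72 | $42.36 | $467.95 | $898.13
3 | $898.13 | $28.74 | $467.95 | $458.92
4 | $458.92 | $14.69 | $467.95 | $5.66
5 | $5.66 | $0.18 | $5.84 | $0.00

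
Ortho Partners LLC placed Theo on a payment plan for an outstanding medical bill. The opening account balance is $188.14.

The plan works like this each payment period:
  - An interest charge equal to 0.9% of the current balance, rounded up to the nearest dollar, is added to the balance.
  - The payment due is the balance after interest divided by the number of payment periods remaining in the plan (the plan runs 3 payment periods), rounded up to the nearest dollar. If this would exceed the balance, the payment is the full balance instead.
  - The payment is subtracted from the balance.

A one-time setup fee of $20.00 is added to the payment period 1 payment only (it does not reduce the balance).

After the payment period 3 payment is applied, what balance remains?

# | Opening | Interest | Payment | Fee | End bal
1 | $188.14 | $2.00 | $64.00 | $20.00 | $126.14
2 | $126.14 | $2.00 | $65.00 | — | $63.14
3 | $63.14 | $1.00 | $64.14 | — | $0.00

$0.00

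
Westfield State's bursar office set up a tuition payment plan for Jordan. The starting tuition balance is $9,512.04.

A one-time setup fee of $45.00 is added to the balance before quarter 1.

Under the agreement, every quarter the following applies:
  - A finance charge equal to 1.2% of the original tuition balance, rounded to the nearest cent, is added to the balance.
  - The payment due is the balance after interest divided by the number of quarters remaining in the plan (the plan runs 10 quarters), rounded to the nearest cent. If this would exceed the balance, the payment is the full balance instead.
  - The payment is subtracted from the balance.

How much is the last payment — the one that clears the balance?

$1,290.01

Quarter 1: opening $9,557.04; interest $114.14 → $9,671.18; payment $967.12; balance $8,704.06
Quarter 2: opening $8,704.06; interest $114.14 → $8,818.20; payment $979.80; balance $7,838.40
Quarter 3: opening $7,838.40; interest $114.14 → $7,952.54; payment $994.07; balance $6,958.47
Quarter 4: opening $6,958.47; interest $114.14 → $7,072.61; payment $1,010.37; balance $6,062.24
Quarter 5: opening $6,062.24; interest $114.14 → $6,176.38; payment $1,029.40; balance $5,146.98
Quarter 6: opening $5,146.98; interest $114.14 → $5,261.12; payment $1,052.22; balance $4,208.90
Quarter 7: opening $4,208.90; interest $114.14 → $4,323.04; payment $1,080.76; balance $3,242.28
Quarter 8: opening $3,242.28; interest $114.14 → $3,356.42; payment $1,118.81; balance $2,237.61
Quarter 9: opening $2,237.61; interest $114.14 → $2,351.75; payment $1,175.88; balance $1,175.87
Quarter 10: opening $1,175.87; interest $114.14 → $1,290.01; payment $1,290.01; balance $0.00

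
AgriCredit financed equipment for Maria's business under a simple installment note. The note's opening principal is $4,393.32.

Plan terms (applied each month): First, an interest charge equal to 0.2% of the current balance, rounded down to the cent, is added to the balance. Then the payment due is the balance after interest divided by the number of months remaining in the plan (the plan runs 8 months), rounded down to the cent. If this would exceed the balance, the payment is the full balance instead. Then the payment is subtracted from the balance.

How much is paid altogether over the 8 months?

Month 1: opening $4,393.32; interest $8.78 → $4,402.10; payment $550.26; balance $3,851.84
Month 2: opening $3,851.84; interest $7.70 → $3,859.54; payment $551.36; balance $3,308.18
Month 3: opening $3,308.18; interest $6.61 → $3,314.79; payment $552.46; balance $2,762.33
Month 4: opening $2,762.33; interest $5.52 → $2,767.85; payment $553.57; balance $2,214.28
Month 5: opening $2,214.28; interest $4.42 → $2,218.70; payment $554.67; balance $1,664.03
Month 6: opening $1,664.03; interest $3.32 → $1,667.35; payment $555.78; balance $1,111.57
Month 7: opening $1,111.57; interest $2.22 → $1,113.79; payment $556.89; balance $556.90
Month 8: opening $556.90; interest $1.11 → $558.01; payment $558.01; balance $0.00
Total paid: $4,433.00

$4,433.00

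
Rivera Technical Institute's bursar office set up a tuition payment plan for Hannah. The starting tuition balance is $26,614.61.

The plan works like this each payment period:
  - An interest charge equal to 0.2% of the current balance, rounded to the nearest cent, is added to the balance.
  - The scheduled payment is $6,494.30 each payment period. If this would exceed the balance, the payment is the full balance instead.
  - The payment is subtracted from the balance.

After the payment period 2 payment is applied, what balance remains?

# | Opening | Interest | Payment | End bal
1 | $26,614.61 | $53.23 | $6,494.30 | $20,173.54
2 | $20,173.54 | $40.35 | $6,494.30 | $13,719.59

$13,719.59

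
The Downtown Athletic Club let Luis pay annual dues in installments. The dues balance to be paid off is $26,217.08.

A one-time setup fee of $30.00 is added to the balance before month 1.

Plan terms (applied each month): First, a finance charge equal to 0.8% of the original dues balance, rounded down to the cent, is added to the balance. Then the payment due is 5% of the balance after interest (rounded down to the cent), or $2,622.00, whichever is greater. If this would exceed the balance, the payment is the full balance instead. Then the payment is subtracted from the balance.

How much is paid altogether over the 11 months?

$28,554.11

# | Opening | Interest | Payment | End bal
1 | $26,247.08 | $209.73 | $2,622.00 | $23,834.81
2 | $23,834.81 | $209.73 | $2,622.00 | $21,422.54
3 | $21,422.54 | $209.73 | $2,622.00 | $19,010.27
4 | $19,010.27 | $209.73 | $2,622.00 | $16,598.00
5 | $16,598.00 | $209.73 | $2,622.00 | $14,185.73
6 | $14,185.73 | $209.73 | $2,622.00 | $11,773.46
7 | $11,773.46 | $209.73 | $2,622.00 | $9,361.19
8 | $9,361.19 | $209.73 | $2,622.00 | $6,948.92
9 | $6,948.92 | $209.73 | $2,622.00 | $4,536.65
10 | $4,536.65 | $209.73 | $2,622.00 | $2,124.38
11 | $2,124.38 | $209.73 | $2,334.11 | $0.00
Total paid: $28,554.11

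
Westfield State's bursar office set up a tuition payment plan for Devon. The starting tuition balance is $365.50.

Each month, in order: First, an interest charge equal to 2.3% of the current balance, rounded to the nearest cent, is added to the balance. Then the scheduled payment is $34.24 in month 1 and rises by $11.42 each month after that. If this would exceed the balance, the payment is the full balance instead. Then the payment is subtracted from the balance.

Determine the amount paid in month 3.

# | Opening | Interest | Payment | End bal
1 | $365.50 | $8.41 | $34.24 | $339.67
2 | $339.67 | $7.81 | $45.66 | $301.82
3 | $301.82 | $6.94 | $57.08 | $251.68

$57.08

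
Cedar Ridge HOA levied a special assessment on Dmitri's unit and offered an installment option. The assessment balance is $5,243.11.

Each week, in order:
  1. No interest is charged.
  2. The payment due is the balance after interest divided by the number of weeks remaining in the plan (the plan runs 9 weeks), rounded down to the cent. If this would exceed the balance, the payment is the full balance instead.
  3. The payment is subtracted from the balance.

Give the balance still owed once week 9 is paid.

Week 1: $5,243.11 − $582.56 → $4,660.55
Week 2: $4,660.55 − $582.56 → $4,077.99
Week 3: $4,077.99 − $582.57 → $3,495.42
Week 4: $3,495.42 − $582.57 → $2,912.85
Week 5: $2,912.85 − $582.57 → $2,330.28
Week 6: $2,330.28 − $582.57 → $1,747.71
Week 7: $1,747.71 − $582.57 → $1,165.14
Week 8: $1,165.14 − $582.57 → $582.57
Week 9: $582.57 − $582.57 → $0.00

$0.00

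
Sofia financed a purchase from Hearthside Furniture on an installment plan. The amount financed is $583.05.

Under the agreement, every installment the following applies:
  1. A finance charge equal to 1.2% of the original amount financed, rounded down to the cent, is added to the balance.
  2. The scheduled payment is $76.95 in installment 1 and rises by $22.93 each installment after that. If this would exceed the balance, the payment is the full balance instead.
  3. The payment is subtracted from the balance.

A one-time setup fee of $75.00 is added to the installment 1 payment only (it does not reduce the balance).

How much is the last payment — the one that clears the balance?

Installment 1: opening $583.05; interest $6.99 → $590.04; payment $76.95 (+ $75.00 fee); balance $513.09
Installment 2: opening $513.09; interest $6.99 → $520.08; payment $99.88; balance $420.20
Installment 3: opening $420.20; interest $6.99 → $427.19; payment $122.81; balance $304.38
Installment 4: opening $304.38; interest $6.99 → $311.37; payment $145.74; balance $165.63
Installment 5: opening $165.63; interest $6.99 → $172.62; payment $168.67; balance $3.95
Installment 6: opening $3.95; interest $6.99 → $10.94; payment $10.94; balance $0.00

$10.94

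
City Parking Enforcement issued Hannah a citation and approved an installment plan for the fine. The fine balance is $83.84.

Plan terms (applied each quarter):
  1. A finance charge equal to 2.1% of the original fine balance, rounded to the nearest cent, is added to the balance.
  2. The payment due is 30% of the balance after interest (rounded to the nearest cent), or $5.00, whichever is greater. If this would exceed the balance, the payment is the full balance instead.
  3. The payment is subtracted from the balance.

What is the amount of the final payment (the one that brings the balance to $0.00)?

$2.29

Quarter 1: opening $83.84; interest $1.76 → $85.60; payment $25.68; balance $59.92
Quarter 2: opening $59.92; interest $1.76 → $61.68; payment $18.50; balance $43.18
Quarter 3: opening $43.18; interest $1.76 → $44.94; payment $13.48; balance $31.46
Quarter 4: opening $31.46; interest $1.76 → $33.22; payment $9.97; balance $23.25
Quarter 5: opening $23.25; interest $1.76 → $25.01; payment $7.50; balance $17.51
Quarter 6: opening $17.51; interest $1.76 → $19.27; payment $5.78; balance $13.49
Quarter 7: opening $13.49; interest $1.76 → $15.25; payment $5.00; balance $10.25
Quarter 8: opening $10.25; interest $1.76 → $12.01; payment $5.00; balance $7.01
Quarter 9: opening $7.01; interest $1.76 → $8.77; payment $5.00; balance $3.77
Quarter 10: opening $3.77; interest $1.76 → $5.53; payment $5.00; balance $0.53
Quarter 11: opening $0.53; interest $1.76 → $2.29; payment $2.29; balance $0.00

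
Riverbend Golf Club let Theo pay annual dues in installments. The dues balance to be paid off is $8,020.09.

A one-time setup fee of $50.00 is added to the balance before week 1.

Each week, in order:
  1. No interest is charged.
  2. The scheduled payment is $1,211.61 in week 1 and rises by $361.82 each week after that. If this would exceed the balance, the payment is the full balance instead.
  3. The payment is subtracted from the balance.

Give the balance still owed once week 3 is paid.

# | Opening | Payment | End bal
1 | $8,070.09 | $1,211.61 | $6,858.48
2 | $6,858.48 | $1,573.43 | $5,285.05
3 | $5,285.05 | $1,935.25 | $3,349.80

$3,349.80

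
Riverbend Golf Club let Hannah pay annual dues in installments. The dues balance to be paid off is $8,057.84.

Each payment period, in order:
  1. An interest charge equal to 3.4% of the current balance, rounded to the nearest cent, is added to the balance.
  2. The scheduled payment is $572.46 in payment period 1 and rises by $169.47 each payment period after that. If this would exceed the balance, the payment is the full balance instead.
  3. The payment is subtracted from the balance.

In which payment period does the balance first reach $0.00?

9

Payment period 1: opening $8,057.84; interest $273.97 → $8,331.81; payment $572.46; balance $7,759.35
Payment period 2: opening $7,759.35; interest $263.82 → $8,023.17; payment $741.93; balance $7,281.24
Payment period 3: opening $7,281.24; interest $247.56 → $7,528.80; payment $911.40; balance $6,617.40
Payment period 4: opening $6,617.40; interest $224.99 → $6,842.39; payment $1,080.87; balance $5,761.52
Payment period 5: opening $5,761.52; interest $195.89 → $5,957.41; payment $1,250.34; balance $4,707.07
Payment period 6: opening $4,707.07; interest $160.04 → $4,867.11; payment $1,419.81; balance $3,447.30
Payment period 7: opening $3,447.30; interest $117.21 → $3,564.51; payment $1,589.28; balance $1,975.23
Payment period 8: opening $1,975.23; interest $67.16 → $2,042.39; payment $1,758.75; balance $283.64
Payment period 9: opening $283.64; interest $9.64 → $293.28; payment $293.28; balance $0.00
Balance reaches $0.00 in payment period 9.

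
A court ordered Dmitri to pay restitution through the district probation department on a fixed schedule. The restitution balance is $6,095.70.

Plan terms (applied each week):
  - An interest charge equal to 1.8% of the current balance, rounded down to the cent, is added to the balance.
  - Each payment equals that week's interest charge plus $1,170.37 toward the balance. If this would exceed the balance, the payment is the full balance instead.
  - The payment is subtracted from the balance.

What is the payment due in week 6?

$248.23

Week 1: opening $6,095.70; interest $109.72 → $6,205.42; payment $1,280.09; balance $4,925.33
Week 2: opening $4,925.33; interest $88.65 → $5,013.98; payment $1,259.02; balance $3,754.96
Week 3: opening $3,754.96; interest $67.58 → $3,822.54; payment $1,237.95; balance $2,584.59
Week 4: opening $2,584.59; interest $46.52 → $2,631.11; payment $1,216.89; balance $1,414.22
Week 5: opening $1,414.22; interest $25.45 → $1,439.67; payment $1,195.82; balance $243.85
Week 6: opening $243.85; interest $4.38 → $248.23; payment $248.23; balance $0.00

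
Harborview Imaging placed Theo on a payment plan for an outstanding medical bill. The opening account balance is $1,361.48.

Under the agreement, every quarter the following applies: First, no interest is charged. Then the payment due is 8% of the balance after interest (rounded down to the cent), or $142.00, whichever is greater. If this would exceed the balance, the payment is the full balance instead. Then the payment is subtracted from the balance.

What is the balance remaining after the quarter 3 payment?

Quarter 1: $1,361.48 − $142.00 → $1,219.48
Quarter 2: $1,219.48 − $142.00 → $1,077.48
Quarter 3: $1,077.48 − $142.00 → $935.48

$935.48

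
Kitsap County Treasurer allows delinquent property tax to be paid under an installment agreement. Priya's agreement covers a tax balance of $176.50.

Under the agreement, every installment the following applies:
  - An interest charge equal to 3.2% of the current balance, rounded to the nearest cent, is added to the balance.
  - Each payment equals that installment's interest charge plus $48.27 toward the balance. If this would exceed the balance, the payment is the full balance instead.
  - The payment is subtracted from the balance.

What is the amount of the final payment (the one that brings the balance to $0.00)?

$32.70

Installment 1: opening $176.50; interest $5.65 → $182.15; payment $53.92; balance $128.23
Installment 2: opening $128.23; interest $4.10 → $132.33; payment $52.37; balance $79.96
Installment 3: opening $79.96; interest $2.56 → $82.52; payment $50.83; balance $31.69
Installment 4: opening $31.69; interest $1.01 → $32.70; payment $32.70; balance $0.00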